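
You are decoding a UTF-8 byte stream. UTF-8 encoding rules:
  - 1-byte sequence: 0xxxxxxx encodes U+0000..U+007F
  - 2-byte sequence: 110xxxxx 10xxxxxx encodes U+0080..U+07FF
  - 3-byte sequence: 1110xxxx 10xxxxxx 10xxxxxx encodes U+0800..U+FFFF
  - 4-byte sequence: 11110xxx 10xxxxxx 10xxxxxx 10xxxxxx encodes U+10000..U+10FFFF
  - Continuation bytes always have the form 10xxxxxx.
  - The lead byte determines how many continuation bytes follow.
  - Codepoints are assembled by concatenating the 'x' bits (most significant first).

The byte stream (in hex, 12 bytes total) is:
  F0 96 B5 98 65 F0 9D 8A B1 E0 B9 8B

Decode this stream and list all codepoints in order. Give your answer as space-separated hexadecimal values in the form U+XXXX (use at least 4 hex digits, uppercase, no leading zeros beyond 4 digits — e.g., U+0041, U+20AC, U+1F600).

Byte[0]=F0: 4-byte lead, need 3 cont bytes. acc=0x0
Byte[1]=96: continuation. acc=(acc<<6)|0x16=0x16
Byte[2]=B5: continuation. acc=(acc<<6)|0x35=0x5B5
Byte[3]=98: continuation. acc=(acc<<6)|0x18=0x16D58
Completed: cp=U+16D58 (starts at byte 0)
Byte[4]=65: 1-byte ASCII. cp=U+0065
Byte[5]=F0: 4-byte lead, need 3 cont bytes. acc=0x0
Byte[6]=9D: continuation. acc=(acc<<6)|0x1D=0x1D
Byte[7]=8A: continuation. acc=(acc<<6)|0x0A=0x74A
Byte[8]=B1: continuation. acc=(acc<<6)|0x31=0x1D2B1
Completed: cp=U+1D2B1 (starts at byte 5)
Byte[9]=E0: 3-byte lead, need 2 cont bytes. acc=0x0
Byte[10]=B9: continuation. acc=(acc<<6)|0x39=0x39
Byte[11]=8B: continuation. acc=(acc<<6)|0x0B=0xE4B
Completed: cp=U+0E4B (starts at byte 9)

Answer: U+16D58 U+0065 U+1D2B1 U+0E4B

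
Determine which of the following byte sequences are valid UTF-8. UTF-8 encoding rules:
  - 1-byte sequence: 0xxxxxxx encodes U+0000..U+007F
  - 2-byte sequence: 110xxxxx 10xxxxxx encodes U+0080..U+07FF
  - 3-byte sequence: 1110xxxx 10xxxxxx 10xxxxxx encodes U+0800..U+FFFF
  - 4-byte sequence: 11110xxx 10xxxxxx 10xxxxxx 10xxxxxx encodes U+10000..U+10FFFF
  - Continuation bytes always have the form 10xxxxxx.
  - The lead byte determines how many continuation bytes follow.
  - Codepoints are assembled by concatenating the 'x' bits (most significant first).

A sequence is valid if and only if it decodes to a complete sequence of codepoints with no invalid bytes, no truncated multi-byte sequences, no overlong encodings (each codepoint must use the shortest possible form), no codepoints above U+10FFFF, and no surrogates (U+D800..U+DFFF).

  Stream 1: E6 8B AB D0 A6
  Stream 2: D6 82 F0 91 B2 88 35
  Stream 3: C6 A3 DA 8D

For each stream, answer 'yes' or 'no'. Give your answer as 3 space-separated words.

Stream 1: decodes cleanly. VALID
Stream 2: decodes cleanly. VALID
Stream 3: decodes cleanly. VALID

Answer: yes yes yes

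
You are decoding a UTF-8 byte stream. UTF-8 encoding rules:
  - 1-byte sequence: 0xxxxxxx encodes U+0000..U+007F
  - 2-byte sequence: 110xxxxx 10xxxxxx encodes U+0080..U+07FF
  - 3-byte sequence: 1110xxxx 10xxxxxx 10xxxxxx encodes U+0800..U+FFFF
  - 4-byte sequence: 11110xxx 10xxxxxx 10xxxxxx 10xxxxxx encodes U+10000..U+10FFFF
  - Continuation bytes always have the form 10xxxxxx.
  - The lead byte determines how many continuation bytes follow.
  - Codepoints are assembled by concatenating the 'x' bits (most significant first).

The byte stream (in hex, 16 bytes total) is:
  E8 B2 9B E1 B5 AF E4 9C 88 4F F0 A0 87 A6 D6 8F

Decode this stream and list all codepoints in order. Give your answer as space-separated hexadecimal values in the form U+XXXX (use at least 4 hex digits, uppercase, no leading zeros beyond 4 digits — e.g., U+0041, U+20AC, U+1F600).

Answer: U+8C9B U+1D6F U+4708 U+004F U+201E6 U+058F

Derivation:
Byte[0]=E8: 3-byte lead, need 2 cont bytes. acc=0x8
Byte[1]=B2: continuation. acc=(acc<<6)|0x32=0x232
Byte[2]=9B: continuation. acc=(acc<<6)|0x1B=0x8C9B
Completed: cp=U+8C9B (starts at byte 0)
Byte[3]=E1: 3-byte lead, need 2 cont bytes. acc=0x1
Byte[4]=B5: continuation. acc=(acc<<6)|0x35=0x75
Byte[5]=AF: continuation. acc=(acc<<6)|0x2F=0x1D6F
Completed: cp=U+1D6F (starts at byte 3)
Byte[6]=E4: 3-byte lead, need 2 cont bytes. acc=0x4
Byte[7]=9C: continuation. acc=(acc<<6)|0x1C=0x11C
Byte[8]=88: continuation. acc=(acc<<6)|0x08=0x4708
Completed: cp=U+4708 (starts at byte 6)
Byte[9]=4F: 1-byte ASCII. cp=U+004F
Byte[10]=F0: 4-byte lead, need 3 cont bytes. acc=0x0
Byte[11]=A0: continuation. acc=(acc<<6)|0x20=0x20
Byte[12]=87: continuation. acc=(acc<<6)|0x07=0x807
Byte[13]=A6: continuation. acc=(acc<<6)|0x26=0x201E6
Completed: cp=U+201E6 (starts at byte 10)
Byte[14]=D6: 2-byte lead, need 1 cont bytes. acc=0x16
Byte[15]=8F: continuation. acc=(acc<<6)|0x0F=0x58F
Completed: cp=U+058F (starts at byte 14)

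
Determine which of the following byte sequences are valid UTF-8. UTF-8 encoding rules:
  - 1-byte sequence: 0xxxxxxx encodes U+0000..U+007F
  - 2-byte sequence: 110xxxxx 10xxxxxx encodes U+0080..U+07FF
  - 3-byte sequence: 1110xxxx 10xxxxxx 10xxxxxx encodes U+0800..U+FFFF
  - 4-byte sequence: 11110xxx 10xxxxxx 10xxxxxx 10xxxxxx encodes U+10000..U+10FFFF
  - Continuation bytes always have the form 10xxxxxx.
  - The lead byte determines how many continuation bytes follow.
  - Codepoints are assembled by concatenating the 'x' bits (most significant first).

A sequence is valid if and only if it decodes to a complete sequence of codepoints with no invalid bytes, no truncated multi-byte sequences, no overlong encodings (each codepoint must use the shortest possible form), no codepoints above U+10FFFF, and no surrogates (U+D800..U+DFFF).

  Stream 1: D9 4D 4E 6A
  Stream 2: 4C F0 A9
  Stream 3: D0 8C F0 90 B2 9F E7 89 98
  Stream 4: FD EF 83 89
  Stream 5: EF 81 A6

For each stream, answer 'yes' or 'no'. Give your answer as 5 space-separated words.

Stream 1: error at byte offset 1. INVALID
Stream 2: error at byte offset 3. INVALID
Stream 3: decodes cleanly. VALID
Stream 4: error at byte offset 0. INVALID
Stream 5: decodes cleanly. VALID

Answer: no no yes no yes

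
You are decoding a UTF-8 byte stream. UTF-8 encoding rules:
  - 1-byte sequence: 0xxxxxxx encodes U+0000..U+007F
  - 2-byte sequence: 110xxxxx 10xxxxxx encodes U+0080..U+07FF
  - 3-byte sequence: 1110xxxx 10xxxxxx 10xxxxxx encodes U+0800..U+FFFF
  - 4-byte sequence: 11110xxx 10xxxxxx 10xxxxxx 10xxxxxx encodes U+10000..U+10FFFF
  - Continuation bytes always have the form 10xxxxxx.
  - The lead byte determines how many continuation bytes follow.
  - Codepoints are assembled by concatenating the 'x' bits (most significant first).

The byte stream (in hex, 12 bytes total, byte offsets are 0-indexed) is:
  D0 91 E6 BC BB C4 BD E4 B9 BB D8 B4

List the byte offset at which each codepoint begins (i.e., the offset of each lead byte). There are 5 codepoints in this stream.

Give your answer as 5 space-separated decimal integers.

Answer: 0 2 5 7 10

Derivation:
Byte[0]=D0: 2-byte lead, need 1 cont bytes. acc=0x10
Byte[1]=91: continuation. acc=(acc<<6)|0x11=0x411
Completed: cp=U+0411 (starts at byte 0)
Byte[2]=E6: 3-byte lead, need 2 cont bytes. acc=0x6
Byte[3]=BC: continuation. acc=(acc<<6)|0x3C=0x1BC
Byte[4]=BB: continuation. acc=(acc<<6)|0x3B=0x6F3B
Completed: cp=U+6F3B (starts at byte 2)
Byte[5]=C4: 2-byte lead, need 1 cont bytes. acc=0x4
Byte[6]=BD: continuation. acc=(acc<<6)|0x3D=0x13D
Completed: cp=U+013D (starts at byte 5)
Byte[7]=E4: 3-byte lead, need 2 cont bytes. acc=0x4
Byte[8]=B9: continuation. acc=(acc<<6)|0x39=0x139
Byte[9]=BB: continuation. acc=(acc<<6)|0x3B=0x4E7B
Completed: cp=U+4E7B (starts at byte 7)
Byte[10]=D8: 2-byte lead, need 1 cont bytes. acc=0x18
Byte[11]=B4: continuation. acc=(acc<<6)|0x34=0x634
Completed: cp=U+0634 (starts at byte 10)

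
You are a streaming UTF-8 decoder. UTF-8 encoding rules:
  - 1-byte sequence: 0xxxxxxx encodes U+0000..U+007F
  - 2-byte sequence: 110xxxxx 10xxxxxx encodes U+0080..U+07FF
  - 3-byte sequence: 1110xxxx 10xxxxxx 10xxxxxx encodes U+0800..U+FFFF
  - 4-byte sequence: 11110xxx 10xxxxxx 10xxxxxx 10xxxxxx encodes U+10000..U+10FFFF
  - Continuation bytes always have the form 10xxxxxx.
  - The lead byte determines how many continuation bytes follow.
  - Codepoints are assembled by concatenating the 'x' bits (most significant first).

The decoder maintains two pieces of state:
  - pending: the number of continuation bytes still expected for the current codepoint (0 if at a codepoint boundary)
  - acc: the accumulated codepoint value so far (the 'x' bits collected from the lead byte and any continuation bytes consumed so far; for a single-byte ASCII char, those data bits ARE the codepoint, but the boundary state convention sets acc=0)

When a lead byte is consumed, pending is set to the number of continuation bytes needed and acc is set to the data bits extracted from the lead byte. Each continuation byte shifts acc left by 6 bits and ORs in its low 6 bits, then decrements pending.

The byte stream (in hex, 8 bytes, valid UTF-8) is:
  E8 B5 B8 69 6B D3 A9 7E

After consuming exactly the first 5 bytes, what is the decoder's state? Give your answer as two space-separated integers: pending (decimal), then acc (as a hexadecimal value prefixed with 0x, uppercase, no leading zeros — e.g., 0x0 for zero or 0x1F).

Byte[0]=E8: 3-byte lead. pending=2, acc=0x8
Byte[1]=B5: continuation. acc=(acc<<6)|0x35=0x235, pending=1
Byte[2]=B8: continuation. acc=(acc<<6)|0x38=0x8D78, pending=0
Byte[3]=69: 1-byte. pending=0, acc=0x0
Byte[4]=6B: 1-byte. pending=0, acc=0x0

Answer: 0 0x0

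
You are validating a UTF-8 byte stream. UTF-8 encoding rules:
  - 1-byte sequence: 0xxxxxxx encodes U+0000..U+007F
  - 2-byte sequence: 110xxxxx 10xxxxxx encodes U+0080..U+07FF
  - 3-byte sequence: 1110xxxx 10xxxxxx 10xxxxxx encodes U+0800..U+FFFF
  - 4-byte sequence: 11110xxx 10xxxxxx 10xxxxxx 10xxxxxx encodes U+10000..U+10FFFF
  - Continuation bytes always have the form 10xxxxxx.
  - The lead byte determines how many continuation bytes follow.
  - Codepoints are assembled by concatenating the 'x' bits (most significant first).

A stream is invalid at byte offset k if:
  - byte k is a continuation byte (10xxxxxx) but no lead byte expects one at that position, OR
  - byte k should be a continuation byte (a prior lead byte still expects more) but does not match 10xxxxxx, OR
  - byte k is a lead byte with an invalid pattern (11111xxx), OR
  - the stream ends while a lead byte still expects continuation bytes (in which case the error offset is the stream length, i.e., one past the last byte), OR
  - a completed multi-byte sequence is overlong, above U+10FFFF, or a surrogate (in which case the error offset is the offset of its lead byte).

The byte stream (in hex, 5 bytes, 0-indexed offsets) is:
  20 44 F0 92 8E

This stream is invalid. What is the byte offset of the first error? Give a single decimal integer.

Answer: 5

Derivation:
Byte[0]=20: 1-byte ASCII. cp=U+0020
Byte[1]=44: 1-byte ASCII. cp=U+0044
Byte[2]=F0: 4-byte lead, need 3 cont bytes. acc=0x0
Byte[3]=92: continuation. acc=(acc<<6)|0x12=0x12
Byte[4]=8E: continuation. acc=(acc<<6)|0x0E=0x48E
Byte[5]: stream ended, expected continuation. INVALID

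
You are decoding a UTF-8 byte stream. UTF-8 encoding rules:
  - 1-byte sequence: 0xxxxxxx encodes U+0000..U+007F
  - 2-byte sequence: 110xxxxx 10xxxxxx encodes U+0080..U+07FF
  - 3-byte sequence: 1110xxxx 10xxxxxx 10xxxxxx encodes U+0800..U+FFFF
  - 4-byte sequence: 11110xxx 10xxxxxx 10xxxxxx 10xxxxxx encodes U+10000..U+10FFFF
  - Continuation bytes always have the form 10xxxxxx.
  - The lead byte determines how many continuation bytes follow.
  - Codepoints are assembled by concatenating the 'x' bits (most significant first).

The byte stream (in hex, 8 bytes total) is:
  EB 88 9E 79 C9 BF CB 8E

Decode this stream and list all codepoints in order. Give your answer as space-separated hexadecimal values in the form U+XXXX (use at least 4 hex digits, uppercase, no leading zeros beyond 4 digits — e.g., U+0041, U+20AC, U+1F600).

Byte[0]=EB: 3-byte lead, need 2 cont bytes. acc=0xB
Byte[1]=88: continuation. acc=(acc<<6)|0x08=0x2C8
Byte[2]=9E: continuation. acc=(acc<<6)|0x1E=0xB21E
Completed: cp=U+B21E (starts at byte 0)
Byte[3]=79: 1-byte ASCII. cp=U+0079
Byte[4]=C9: 2-byte lead, need 1 cont bytes. acc=0x9
Byte[5]=BF: continuation. acc=(acc<<6)|0x3F=0x27F
Completed: cp=U+027F (starts at byte 4)
Byte[6]=CB: 2-byte lead, need 1 cont bytes. acc=0xB
Byte[7]=8E: continuation. acc=(acc<<6)|0x0E=0x2CE
Completed: cp=U+02CE (starts at byte 6)

Answer: U+B21E U+0079 U+027F U+02CE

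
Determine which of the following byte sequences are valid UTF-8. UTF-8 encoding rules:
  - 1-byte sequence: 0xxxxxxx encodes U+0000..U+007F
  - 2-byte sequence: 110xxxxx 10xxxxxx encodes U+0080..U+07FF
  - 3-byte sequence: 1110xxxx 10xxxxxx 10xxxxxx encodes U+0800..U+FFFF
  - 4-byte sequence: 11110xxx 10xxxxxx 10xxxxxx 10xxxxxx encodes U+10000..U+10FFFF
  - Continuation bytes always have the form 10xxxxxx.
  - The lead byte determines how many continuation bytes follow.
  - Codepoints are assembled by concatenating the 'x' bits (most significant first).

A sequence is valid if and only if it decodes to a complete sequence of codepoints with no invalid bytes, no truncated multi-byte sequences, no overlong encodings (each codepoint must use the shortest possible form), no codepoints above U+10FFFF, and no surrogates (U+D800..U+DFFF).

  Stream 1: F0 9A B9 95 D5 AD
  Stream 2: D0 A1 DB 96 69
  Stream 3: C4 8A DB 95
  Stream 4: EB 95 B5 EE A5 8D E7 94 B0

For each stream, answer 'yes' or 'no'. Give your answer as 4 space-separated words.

Stream 1: decodes cleanly. VALID
Stream 2: decodes cleanly. VALID
Stream 3: decodes cleanly. VALID
Stream 4: decodes cleanly. VALID

Answer: yes yes yes yes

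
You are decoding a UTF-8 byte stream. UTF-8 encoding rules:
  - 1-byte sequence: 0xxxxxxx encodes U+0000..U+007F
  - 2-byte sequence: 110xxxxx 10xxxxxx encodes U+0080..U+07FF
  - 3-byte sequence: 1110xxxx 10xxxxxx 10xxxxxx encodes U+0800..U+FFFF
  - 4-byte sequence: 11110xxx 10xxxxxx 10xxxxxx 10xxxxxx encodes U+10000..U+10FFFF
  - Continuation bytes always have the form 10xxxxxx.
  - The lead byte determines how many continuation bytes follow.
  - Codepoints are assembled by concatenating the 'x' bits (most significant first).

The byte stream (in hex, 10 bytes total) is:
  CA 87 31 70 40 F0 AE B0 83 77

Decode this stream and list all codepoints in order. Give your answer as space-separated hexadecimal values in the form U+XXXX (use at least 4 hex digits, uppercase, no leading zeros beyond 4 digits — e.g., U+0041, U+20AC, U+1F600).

Answer: U+0287 U+0031 U+0070 U+0040 U+2EC03 U+0077

Derivation:
Byte[0]=CA: 2-byte lead, need 1 cont bytes. acc=0xA
Byte[1]=87: continuation. acc=(acc<<6)|0x07=0x287
Completed: cp=U+0287 (starts at byte 0)
Byte[2]=31: 1-byte ASCII. cp=U+0031
Byte[3]=70: 1-byte ASCII. cp=U+0070
Byte[4]=40: 1-byte ASCII. cp=U+0040
Byte[5]=F0: 4-byte lead, need 3 cont bytes. acc=0x0
Byte[6]=AE: continuation. acc=(acc<<6)|0x2E=0x2E
Byte[7]=B0: continuation. acc=(acc<<6)|0x30=0xBB0
Byte[8]=83: continuation. acc=(acc<<6)|0x03=0x2EC03
Completed: cp=U+2EC03 (starts at byte 5)
Byte[9]=77: 1-byte ASCII. cp=U+0077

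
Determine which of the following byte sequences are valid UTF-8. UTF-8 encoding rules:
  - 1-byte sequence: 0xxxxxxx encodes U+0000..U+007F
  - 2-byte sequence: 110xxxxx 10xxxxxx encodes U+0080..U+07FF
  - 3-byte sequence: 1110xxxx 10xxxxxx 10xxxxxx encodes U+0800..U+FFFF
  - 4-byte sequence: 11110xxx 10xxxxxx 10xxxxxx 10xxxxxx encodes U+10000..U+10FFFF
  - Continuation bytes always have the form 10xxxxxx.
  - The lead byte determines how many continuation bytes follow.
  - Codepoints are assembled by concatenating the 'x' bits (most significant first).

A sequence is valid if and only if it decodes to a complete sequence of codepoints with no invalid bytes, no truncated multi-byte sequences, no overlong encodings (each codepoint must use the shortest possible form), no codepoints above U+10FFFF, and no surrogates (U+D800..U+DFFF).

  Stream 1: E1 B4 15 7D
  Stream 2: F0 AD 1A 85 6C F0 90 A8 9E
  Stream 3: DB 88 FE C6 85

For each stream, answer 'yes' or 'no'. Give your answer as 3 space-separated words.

Stream 1: error at byte offset 2. INVALID
Stream 2: error at byte offset 2. INVALID
Stream 3: error at byte offset 2. INVALID

Answer: no no no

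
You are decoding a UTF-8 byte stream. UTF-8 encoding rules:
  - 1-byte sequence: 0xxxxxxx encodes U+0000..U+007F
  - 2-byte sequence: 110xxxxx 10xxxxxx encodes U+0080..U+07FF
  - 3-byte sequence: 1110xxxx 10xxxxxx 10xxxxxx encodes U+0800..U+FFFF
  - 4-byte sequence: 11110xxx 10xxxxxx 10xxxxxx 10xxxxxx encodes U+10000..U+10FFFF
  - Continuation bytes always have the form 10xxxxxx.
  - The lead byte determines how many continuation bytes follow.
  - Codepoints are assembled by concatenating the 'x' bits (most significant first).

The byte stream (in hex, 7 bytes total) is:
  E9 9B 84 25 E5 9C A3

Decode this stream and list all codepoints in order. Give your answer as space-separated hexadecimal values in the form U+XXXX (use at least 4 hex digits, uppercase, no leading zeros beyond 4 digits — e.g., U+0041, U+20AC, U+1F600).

Byte[0]=E9: 3-byte lead, need 2 cont bytes. acc=0x9
Byte[1]=9B: continuation. acc=(acc<<6)|0x1B=0x25B
Byte[2]=84: continuation. acc=(acc<<6)|0x04=0x96C4
Completed: cp=U+96C4 (starts at byte 0)
Byte[3]=25: 1-byte ASCII. cp=U+0025
Byte[4]=E5: 3-byte lead, need 2 cont bytes. acc=0x5
Byte[5]=9C: continuation. acc=(acc<<6)|0x1C=0x15C
Byte[6]=A3: continuation. acc=(acc<<6)|0x23=0x5723
Completed: cp=U+5723 (starts at byte 4)

Answer: U+96C4 U+0025 U+5723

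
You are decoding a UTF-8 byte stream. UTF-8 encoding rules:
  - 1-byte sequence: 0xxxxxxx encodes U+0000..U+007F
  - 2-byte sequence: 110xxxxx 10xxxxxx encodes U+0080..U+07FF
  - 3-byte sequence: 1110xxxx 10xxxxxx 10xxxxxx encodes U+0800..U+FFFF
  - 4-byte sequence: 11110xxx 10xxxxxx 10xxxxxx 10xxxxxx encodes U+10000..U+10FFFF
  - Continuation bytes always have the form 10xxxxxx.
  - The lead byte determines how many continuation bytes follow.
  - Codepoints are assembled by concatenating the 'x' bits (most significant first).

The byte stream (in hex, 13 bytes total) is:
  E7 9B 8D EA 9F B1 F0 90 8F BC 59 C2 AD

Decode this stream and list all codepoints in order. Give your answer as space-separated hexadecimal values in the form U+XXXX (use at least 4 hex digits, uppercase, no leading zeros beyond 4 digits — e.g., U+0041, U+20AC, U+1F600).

Answer: U+76CD U+A7F1 U+103FC U+0059 U+00AD

Derivation:
Byte[0]=E7: 3-byte lead, need 2 cont bytes. acc=0x7
Byte[1]=9B: continuation. acc=(acc<<6)|0x1B=0x1DB
Byte[2]=8D: continuation. acc=(acc<<6)|0x0D=0x76CD
Completed: cp=U+76CD (starts at byte 0)
Byte[3]=EA: 3-byte lead, need 2 cont bytes. acc=0xA
Byte[4]=9F: continuation. acc=(acc<<6)|0x1F=0x29F
Byte[5]=B1: continuation. acc=(acc<<6)|0x31=0xA7F1
Completed: cp=U+A7F1 (starts at byte 3)
Byte[6]=F0: 4-byte lead, need 3 cont bytes. acc=0x0
Byte[7]=90: continuation. acc=(acc<<6)|0x10=0x10
Byte[8]=8F: continuation. acc=(acc<<6)|0x0F=0x40F
Byte[9]=BC: continuation. acc=(acc<<6)|0x3C=0x103FC
Completed: cp=U+103FC (starts at byte 6)
Byte[10]=59: 1-byte ASCII. cp=U+0059
Byte[11]=C2: 2-byte lead, need 1 cont bytes. acc=0x2
Byte[12]=AD: continuation. acc=(acc<<6)|0x2D=0xAD
Completed: cp=U+00AD (starts at byte 11)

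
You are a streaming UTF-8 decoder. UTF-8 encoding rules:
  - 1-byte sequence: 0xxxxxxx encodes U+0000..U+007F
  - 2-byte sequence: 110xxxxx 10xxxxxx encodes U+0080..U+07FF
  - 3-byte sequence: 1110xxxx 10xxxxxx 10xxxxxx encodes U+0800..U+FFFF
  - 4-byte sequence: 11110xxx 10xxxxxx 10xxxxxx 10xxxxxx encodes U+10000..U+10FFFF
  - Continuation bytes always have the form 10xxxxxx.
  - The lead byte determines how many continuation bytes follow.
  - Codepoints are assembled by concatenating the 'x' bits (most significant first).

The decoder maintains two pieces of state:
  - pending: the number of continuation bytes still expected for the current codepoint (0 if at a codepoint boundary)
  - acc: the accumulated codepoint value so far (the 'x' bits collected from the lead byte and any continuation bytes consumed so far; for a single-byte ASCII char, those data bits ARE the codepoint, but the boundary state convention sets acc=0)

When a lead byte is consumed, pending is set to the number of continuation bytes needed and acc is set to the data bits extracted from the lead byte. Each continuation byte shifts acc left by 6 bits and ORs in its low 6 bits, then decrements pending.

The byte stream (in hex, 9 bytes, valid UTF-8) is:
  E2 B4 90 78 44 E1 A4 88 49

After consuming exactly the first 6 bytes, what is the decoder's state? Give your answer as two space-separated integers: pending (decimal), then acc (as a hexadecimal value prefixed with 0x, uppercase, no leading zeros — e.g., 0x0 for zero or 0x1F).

Byte[0]=E2: 3-byte lead. pending=2, acc=0x2
Byte[1]=B4: continuation. acc=(acc<<6)|0x34=0xB4, pending=1
Byte[2]=90: continuation. acc=(acc<<6)|0x10=0x2D10, pending=0
Byte[3]=78: 1-byte. pending=0, acc=0x0
Byte[4]=44: 1-byte. pending=0, acc=0x0
Byte[5]=E1: 3-byte lead. pending=2, acc=0x1

Answer: 2 0x1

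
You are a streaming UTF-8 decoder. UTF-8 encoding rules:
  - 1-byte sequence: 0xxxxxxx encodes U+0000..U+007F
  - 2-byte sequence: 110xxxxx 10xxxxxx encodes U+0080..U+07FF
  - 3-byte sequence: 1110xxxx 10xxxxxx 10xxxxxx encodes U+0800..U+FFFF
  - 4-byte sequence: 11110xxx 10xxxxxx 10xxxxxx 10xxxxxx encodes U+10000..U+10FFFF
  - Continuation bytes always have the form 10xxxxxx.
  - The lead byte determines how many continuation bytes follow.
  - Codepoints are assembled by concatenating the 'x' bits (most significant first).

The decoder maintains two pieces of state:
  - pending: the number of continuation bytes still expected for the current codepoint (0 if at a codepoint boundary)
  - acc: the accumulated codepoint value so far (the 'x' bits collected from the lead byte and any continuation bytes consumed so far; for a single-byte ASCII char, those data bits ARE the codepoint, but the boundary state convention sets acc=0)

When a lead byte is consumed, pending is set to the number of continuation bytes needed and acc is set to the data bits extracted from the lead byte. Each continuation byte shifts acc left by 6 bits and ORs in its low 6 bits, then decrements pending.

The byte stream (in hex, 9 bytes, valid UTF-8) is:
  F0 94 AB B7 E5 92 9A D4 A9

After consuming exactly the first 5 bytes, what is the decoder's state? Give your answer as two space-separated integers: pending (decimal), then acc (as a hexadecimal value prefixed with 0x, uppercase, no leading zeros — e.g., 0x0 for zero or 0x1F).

Answer: 2 0x5

Derivation:
Byte[0]=F0: 4-byte lead. pending=3, acc=0x0
Byte[1]=94: continuation. acc=(acc<<6)|0x14=0x14, pending=2
Byte[2]=AB: continuation. acc=(acc<<6)|0x2B=0x52B, pending=1
Byte[3]=B7: continuation. acc=(acc<<6)|0x37=0x14AF7, pending=0
Byte[4]=E5: 3-byte lead. pending=2, acc=0x5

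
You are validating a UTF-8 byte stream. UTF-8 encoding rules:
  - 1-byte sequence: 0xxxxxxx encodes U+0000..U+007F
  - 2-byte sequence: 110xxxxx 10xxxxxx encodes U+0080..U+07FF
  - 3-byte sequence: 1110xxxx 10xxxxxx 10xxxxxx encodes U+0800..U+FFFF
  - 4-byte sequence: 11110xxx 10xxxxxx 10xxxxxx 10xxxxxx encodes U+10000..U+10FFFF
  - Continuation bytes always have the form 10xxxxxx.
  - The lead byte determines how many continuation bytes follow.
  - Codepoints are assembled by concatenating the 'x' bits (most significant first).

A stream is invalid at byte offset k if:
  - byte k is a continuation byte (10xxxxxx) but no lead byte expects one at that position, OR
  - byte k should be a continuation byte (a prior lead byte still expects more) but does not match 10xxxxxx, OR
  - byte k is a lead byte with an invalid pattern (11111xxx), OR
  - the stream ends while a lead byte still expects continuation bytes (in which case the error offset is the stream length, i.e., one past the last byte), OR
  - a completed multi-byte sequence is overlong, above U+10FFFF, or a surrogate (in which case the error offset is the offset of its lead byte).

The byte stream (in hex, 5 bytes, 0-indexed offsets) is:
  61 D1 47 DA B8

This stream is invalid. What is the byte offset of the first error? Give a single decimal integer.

Answer: 2

Derivation:
Byte[0]=61: 1-byte ASCII. cp=U+0061
Byte[1]=D1: 2-byte lead, need 1 cont bytes. acc=0x11
Byte[2]=47: expected 10xxxxxx continuation. INVALID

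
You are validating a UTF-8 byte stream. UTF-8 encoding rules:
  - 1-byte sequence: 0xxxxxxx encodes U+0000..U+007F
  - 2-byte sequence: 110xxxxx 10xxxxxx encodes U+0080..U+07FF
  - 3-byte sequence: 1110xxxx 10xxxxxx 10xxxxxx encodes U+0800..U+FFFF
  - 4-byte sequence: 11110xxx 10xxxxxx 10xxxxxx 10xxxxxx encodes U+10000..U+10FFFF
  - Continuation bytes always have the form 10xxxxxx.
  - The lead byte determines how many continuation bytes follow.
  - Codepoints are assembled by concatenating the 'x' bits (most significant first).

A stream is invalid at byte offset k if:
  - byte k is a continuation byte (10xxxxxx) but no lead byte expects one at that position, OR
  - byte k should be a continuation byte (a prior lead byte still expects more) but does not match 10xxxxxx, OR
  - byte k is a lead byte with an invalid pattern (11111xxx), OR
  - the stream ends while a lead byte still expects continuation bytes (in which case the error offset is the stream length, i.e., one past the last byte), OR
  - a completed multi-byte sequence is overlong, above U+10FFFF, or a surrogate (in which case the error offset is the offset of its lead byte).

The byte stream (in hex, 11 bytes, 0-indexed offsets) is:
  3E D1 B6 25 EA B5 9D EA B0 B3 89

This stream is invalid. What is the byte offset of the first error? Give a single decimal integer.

Byte[0]=3E: 1-byte ASCII. cp=U+003E
Byte[1]=D1: 2-byte lead, need 1 cont bytes. acc=0x11
Byte[2]=B6: continuation. acc=(acc<<6)|0x36=0x476
Completed: cp=U+0476 (starts at byte 1)
Byte[3]=25: 1-byte ASCII. cp=U+0025
Byte[4]=EA: 3-byte lead, need 2 cont bytes. acc=0xA
Byte[5]=B5: continuation. acc=(acc<<6)|0x35=0x2B5
Byte[6]=9D: continuation. acc=(acc<<6)|0x1D=0xAD5D
Completed: cp=U+AD5D (starts at byte 4)
Byte[7]=EA: 3-byte lead, need 2 cont bytes. acc=0xA
Byte[8]=B0: continuation. acc=(acc<<6)|0x30=0x2B0
Byte[9]=B3: continuation. acc=(acc<<6)|0x33=0xAC33
Completed: cp=U+AC33 (starts at byte 7)
Byte[10]=89: INVALID lead byte (not 0xxx/110x/1110/11110)

Answer: 10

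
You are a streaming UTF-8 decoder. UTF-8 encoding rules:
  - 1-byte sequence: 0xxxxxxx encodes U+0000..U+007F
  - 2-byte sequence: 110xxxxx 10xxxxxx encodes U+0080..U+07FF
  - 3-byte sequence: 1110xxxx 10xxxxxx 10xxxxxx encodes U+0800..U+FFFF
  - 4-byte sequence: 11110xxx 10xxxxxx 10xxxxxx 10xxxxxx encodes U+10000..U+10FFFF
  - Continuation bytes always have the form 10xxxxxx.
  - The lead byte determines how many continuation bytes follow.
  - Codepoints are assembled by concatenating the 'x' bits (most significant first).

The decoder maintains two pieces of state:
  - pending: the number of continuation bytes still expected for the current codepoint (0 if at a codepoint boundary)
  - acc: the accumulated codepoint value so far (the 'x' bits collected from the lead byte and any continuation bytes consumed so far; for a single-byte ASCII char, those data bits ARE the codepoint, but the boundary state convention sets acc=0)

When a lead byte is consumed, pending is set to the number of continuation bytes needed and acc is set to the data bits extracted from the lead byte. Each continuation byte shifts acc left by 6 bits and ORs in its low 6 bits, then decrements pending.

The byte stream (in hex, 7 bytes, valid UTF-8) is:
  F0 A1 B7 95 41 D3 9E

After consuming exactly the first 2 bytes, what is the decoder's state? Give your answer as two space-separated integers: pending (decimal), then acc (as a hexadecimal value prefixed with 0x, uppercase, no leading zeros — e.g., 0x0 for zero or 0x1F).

Byte[0]=F0: 4-byte lead. pending=3, acc=0x0
Byte[1]=A1: continuation. acc=(acc<<6)|0x21=0x21, pending=2

Answer: 2 0x21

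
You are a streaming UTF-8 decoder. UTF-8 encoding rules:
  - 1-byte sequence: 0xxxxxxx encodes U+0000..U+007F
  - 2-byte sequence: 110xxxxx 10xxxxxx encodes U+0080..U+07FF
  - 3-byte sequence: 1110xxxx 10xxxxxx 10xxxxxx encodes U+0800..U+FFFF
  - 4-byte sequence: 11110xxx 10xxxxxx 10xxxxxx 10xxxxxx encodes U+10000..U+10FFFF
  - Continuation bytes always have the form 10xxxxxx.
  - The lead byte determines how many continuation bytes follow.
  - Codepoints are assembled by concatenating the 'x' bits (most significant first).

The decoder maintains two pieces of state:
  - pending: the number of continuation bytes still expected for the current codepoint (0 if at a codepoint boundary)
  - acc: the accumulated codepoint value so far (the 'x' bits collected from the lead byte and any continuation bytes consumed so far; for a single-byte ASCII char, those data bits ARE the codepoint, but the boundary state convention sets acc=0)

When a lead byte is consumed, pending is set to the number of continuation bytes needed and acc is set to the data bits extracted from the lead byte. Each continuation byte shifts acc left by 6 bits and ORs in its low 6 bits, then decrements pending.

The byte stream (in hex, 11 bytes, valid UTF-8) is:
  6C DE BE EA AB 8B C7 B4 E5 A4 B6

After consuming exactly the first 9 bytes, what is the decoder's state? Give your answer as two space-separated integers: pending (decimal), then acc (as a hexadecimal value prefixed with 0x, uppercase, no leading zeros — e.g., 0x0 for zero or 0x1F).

Answer: 2 0x5

Derivation:
Byte[0]=6C: 1-byte. pending=0, acc=0x0
Byte[1]=DE: 2-byte lead. pending=1, acc=0x1E
Byte[2]=BE: continuation. acc=(acc<<6)|0x3E=0x7BE, pending=0
Byte[3]=EA: 3-byte lead. pending=2, acc=0xA
Byte[4]=AB: continuation. acc=(acc<<6)|0x2B=0x2AB, pending=1
Byte[5]=8B: continuation. acc=(acc<<6)|0x0B=0xAACB, pending=0
Byte[6]=C7: 2-byte lead. pending=1, acc=0x7
Byte[7]=B4: continuation. acc=(acc<<6)|0x34=0x1F4, pending=0
Byte[8]=E5: 3-byte lead. pending=2, acc=0x5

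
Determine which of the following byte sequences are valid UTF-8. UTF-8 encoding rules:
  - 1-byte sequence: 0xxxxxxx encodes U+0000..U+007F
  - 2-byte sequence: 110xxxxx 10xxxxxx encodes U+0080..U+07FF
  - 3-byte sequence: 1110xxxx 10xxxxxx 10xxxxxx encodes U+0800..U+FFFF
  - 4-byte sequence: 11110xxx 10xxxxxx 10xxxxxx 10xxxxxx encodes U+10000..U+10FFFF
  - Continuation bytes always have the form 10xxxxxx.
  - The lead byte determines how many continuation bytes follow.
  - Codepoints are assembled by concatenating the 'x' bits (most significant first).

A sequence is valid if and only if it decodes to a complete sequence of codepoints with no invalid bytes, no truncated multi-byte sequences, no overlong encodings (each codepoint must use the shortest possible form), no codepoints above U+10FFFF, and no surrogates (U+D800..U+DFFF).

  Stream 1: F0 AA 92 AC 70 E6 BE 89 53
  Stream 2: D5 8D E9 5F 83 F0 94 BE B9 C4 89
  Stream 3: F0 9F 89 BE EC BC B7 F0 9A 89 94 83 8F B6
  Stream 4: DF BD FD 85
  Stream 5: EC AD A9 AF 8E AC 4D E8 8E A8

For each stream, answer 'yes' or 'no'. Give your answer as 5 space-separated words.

Answer: yes no no no no

Derivation:
Stream 1: decodes cleanly. VALID
Stream 2: error at byte offset 3. INVALID
Stream 3: error at byte offset 11. INVALID
Stream 4: error at byte offset 2. INVALID
Stream 5: error at byte offset 3. INVALID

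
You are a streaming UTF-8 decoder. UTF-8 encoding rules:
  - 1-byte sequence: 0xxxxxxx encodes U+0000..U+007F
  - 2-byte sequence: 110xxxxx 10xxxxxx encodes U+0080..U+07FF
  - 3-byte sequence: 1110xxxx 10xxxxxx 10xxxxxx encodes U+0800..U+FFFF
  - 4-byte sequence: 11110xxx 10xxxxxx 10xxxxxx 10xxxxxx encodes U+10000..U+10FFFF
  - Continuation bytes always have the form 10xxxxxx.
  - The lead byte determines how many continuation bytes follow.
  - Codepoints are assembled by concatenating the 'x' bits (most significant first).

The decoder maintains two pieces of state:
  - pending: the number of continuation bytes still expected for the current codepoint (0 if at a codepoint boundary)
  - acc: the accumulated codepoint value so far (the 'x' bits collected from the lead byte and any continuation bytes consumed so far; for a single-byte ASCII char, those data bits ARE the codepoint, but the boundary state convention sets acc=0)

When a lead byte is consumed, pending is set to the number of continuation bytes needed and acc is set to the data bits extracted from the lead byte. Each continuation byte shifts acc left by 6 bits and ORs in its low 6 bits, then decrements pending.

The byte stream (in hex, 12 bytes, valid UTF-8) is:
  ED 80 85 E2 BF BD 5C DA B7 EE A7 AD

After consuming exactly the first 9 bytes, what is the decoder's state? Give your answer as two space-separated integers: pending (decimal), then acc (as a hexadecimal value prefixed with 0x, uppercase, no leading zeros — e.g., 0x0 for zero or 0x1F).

Byte[0]=ED: 3-byte lead. pending=2, acc=0xD
Byte[1]=80: continuation. acc=(acc<<6)|0x00=0x340, pending=1
Byte[2]=85: continuation. acc=(acc<<6)|0x05=0xD005, pending=0
Byte[3]=E2: 3-byte lead. pending=2, acc=0x2
Byte[4]=BF: continuation. acc=(acc<<6)|0x3F=0xBF, pending=1
Byte[5]=BD: continuation. acc=(acc<<6)|0x3D=0x2FFD, pending=0
Byte[6]=5C: 1-byte. pending=0, acc=0x0
Byte[7]=DA: 2-byte lead. pending=1, acc=0x1A
Byte[8]=B7: continuation. acc=(acc<<6)|0x37=0x6B7, pending=0

Answer: 0 0x6B7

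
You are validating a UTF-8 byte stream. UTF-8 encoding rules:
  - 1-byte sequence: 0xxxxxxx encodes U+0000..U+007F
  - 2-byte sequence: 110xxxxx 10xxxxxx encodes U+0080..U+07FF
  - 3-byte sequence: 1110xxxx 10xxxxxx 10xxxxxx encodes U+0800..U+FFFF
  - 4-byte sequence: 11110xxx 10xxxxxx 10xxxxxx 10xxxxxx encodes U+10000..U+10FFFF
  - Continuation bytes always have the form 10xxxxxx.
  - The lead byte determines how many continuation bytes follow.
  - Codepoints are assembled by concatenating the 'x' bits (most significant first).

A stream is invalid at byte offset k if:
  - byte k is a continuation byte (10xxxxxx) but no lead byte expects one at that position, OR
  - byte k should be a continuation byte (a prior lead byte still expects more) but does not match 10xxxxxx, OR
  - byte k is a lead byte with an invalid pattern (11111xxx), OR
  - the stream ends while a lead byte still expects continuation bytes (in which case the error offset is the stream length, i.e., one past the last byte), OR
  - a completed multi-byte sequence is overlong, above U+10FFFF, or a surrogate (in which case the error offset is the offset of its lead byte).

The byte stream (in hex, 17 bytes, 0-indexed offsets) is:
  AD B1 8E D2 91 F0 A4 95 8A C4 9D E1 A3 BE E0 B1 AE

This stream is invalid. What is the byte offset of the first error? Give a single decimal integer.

Answer: 0

Derivation:
Byte[0]=AD: INVALID lead byte (not 0xxx/110x/1110/11110)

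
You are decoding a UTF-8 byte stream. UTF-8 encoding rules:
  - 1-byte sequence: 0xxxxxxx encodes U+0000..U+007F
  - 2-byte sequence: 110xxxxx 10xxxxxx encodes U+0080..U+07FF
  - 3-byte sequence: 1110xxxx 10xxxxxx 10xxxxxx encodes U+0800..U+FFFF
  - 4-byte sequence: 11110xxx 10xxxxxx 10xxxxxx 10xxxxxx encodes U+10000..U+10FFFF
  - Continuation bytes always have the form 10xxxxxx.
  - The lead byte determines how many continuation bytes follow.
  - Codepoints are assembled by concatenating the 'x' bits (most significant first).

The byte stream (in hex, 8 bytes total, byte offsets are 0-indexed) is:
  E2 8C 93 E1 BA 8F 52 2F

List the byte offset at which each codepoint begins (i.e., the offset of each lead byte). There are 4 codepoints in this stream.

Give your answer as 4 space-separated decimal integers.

Byte[0]=E2: 3-byte lead, need 2 cont bytes. acc=0x2
Byte[1]=8C: continuation. acc=(acc<<6)|0x0C=0x8C
Byte[2]=93: continuation. acc=(acc<<6)|0x13=0x2313
Completed: cp=U+2313 (starts at byte 0)
Byte[3]=E1: 3-byte lead, need 2 cont bytes. acc=0x1
Byte[4]=BA: continuation. acc=(acc<<6)|0x3A=0x7A
Byte[5]=8F: continuation. acc=(acc<<6)|0x0F=0x1E8F
Completed: cp=U+1E8F (starts at byte 3)
Byte[6]=52: 1-byte ASCII. cp=U+0052
Byte[7]=2F: 1-byte ASCII. cp=U+002F

Answer: 0 3 6 7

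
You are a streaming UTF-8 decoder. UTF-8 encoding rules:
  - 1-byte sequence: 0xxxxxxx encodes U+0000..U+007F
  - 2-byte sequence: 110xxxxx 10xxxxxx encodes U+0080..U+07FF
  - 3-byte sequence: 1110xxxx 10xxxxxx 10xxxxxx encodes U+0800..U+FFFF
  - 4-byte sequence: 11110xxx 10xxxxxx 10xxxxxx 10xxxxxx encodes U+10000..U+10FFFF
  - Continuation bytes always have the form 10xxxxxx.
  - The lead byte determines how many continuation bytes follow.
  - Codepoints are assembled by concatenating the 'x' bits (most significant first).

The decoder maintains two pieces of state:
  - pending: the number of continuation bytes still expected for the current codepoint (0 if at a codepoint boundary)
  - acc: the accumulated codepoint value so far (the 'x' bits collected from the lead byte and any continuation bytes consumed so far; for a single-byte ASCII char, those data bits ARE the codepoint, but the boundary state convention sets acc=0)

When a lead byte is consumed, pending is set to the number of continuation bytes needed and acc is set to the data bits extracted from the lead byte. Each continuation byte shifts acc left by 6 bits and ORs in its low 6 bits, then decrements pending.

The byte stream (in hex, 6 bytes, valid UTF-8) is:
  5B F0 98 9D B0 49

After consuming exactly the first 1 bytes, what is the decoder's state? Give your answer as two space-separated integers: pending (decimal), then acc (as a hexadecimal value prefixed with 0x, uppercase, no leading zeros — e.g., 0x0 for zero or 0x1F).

Answer: 0 0x0

Derivation:
Byte[0]=5B: 1-byte. pending=0, acc=0x0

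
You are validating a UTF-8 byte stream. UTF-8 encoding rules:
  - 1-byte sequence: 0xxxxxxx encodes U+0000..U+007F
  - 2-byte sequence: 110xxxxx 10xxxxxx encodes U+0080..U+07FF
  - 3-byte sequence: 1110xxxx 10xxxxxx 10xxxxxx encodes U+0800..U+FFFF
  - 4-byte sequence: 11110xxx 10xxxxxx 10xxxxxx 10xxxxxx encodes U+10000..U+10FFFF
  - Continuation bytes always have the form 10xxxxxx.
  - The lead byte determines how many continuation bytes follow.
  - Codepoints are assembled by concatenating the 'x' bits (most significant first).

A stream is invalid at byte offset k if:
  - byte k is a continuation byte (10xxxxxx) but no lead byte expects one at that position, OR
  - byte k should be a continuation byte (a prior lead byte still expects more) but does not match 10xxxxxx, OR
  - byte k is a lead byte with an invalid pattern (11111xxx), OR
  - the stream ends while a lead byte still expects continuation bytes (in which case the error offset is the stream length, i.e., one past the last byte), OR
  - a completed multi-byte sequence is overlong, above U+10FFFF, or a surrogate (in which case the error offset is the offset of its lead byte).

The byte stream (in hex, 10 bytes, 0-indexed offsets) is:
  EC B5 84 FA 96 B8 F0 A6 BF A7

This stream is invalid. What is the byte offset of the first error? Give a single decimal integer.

Byte[0]=EC: 3-byte lead, need 2 cont bytes. acc=0xC
Byte[1]=B5: continuation. acc=(acc<<6)|0x35=0x335
Byte[2]=84: continuation. acc=(acc<<6)|0x04=0xCD44
Completed: cp=U+CD44 (starts at byte 0)
Byte[3]=FA: INVALID lead byte (not 0xxx/110x/1110/11110)

Answer: 3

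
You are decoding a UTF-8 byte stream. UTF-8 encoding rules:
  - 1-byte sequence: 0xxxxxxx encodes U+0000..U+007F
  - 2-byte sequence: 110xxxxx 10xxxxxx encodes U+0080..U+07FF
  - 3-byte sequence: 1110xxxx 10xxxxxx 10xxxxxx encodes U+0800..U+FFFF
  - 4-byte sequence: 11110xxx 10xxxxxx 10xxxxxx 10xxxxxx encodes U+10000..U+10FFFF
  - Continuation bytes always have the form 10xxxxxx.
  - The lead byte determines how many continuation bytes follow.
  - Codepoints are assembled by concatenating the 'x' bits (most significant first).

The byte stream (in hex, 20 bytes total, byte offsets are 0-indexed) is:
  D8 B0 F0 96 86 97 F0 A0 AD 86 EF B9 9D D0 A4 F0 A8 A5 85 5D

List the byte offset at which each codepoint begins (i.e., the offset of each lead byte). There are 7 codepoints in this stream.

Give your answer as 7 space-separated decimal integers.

Byte[0]=D8: 2-byte lead, need 1 cont bytes. acc=0x18
Byte[1]=B0: continuation. acc=(acc<<6)|0x30=0x630
Completed: cp=U+0630 (starts at byte 0)
Byte[2]=F0: 4-byte lead, need 3 cont bytes. acc=0x0
Byte[3]=96: continuation. acc=(acc<<6)|0x16=0x16
Byte[4]=86: continuation. acc=(acc<<6)|0x06=0x586
Byte[5]=97: continuation. acc=(acc<<6)|0x17=0x16197
Completed: cp=U+16197 (starts at byte 2)
Byte[6]=F0: 4-byte lead, need 3 cont bytes. acc=0x0
Byte[7]=A0: continuation. acc=(acc<<6)|0x20=0x20
Byte[8]=AD: continuation. acc=(acc<<6)|0x2D=0x82D
Byte[9]=86: continuation. acc=(acc<<6)|0x06=0x20B46
Completed: cp=U+20B46 (starts at byte 6)
Byte[10]=EF: 3-byte lead, need 2 cont bytes. acc=0xF
Byte[11]=B9: continuation. acc=(acc<<6)|0x39=0x3F9
Byte[12]=9D: continuation. acc=(acc<<6)|0x1D=0xFE5D
Completed: cp=U+FE5D (starts at byte 10)
Byte[13]=D0: 2-byte lead, need 1 cont bytes. acc=0x10
Byte[14]=A4: continuation. acc=(acc<<6)|0x24=0x424
Completed: cp=U+0424 (starts at byte 13)
Byte[15]=F0: 4-byte lead, need 3 cont bytes. acc=0x0
Byte[16]=A8: continuation. acc=(acc<<6)|0x28=0x28
Byte[17]=A5: continuation. acc=(acc<<6)|0x25=0xA25
Byte[18]=85: continuation. acc=(acc<<6)|0x05=0x28945
Completed: cp=U+28945 (starts at byte 15)
Byte[19]=5D: 1-byte ASCII. cp=U+005D

Answer: 0 2 6 10 13 15 19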